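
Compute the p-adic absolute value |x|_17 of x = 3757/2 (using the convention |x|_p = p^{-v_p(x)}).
|3757/2|_17 = 1/289

Step 1 — compute v_17(x) by factoring powers of 17 out of the numerator and denominator: v_17(3757/2) = 2. Step 2 — apply |x|_p = p^{-v_p(x)} = 17^{-2} = 1/289.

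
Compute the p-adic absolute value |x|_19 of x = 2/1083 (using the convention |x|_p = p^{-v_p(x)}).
|2/1083|_19 = 361

Step 1 — compute v_19(x) by factoring powers of 19 out of the numerator and denominator: v_19(2/1083) = -2. Step 2 — apply |x|_p = p^{-v_p(x)} = 19^{2} = 361.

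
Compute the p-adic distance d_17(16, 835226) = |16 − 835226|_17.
d_17(16, 835226) = 1/83521

Step 1 — x − y = 16 − 835226 = -835210. Step 2 — v_17(-835210) = 4 (factor: -835210 = −(17^4 · 10); the sign does not affect v_p). Step 3 — |x − y|_17 = 17^{-4} = 1/83521.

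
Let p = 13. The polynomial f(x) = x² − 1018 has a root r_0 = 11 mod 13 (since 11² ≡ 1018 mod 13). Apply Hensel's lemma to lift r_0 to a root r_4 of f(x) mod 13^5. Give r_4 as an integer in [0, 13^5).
r_4 = 271074 (mod 371293)

Hensel's recurrence: r_{i+1} = r_i − f(r_i)·(f′(r_i))^{-1} mod 13^{i+2}, with f′(x) = 2x. Iterate:
  r_0 = 11 (mod 13)
  r_1 = 167 (mod 169)
  r_2 = 843 (mod 2197)
  r_3 = 14025 (mod 28561)
  r_4 = 271074 (mod 371293)
Final: r_4 = 271074, and one checks f(r_4) ≡ 0 mod 13^5.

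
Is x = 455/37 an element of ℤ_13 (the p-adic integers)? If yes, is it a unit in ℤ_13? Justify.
x ∈ ℤ_13 but not a unit; v_13(x) = 1 > 0

ℤ_13 = {x ∈ ℚ_13 : v_13(x) ≥ 0} and ℤ_13^× = {x ∈ ℤ_13 : v_13(x) = 0}. Here v_13(455/37) = v_13(num) − v_13(den) = 1; compare against these criteria.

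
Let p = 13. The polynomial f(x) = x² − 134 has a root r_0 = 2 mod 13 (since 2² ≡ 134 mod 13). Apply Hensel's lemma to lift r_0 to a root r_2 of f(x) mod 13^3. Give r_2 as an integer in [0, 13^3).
r_2 = 457 (mod 2197)

Hensel's recurrence: r_{i+1} = r_i − f(r_i)·(f′(r_i))^{-1} mod 13^{i+2}, with f′(x) = 2x. Iterate:
  r_0 = 2 (mod 13)
  r_1 = 119 (mod 169)
  r_2 = 457 (mod 2197)
Final: r_2 = 457, and one checks f(r_2) ≡ 0 mod 13^3.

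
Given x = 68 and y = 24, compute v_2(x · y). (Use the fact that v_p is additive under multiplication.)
v_2(1632) = 5

v_p(x) = 2 (factor: 68 = 2^2 · 17); v_p(y) = 3 (factor: 24 = 2^3 · 3). Additivity: v_p(xy) = v_p(x) + v_p(y) = 2 + 3 = 5. (Direct check: xy = 1632 = 2^5 · (51).)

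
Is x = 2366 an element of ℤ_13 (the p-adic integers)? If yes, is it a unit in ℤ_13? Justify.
x ∈ ℤ_13 but not a unit; v_13(x) = 2 > 0

ℤ_13 = {x ∈ ℚ_13 : v_13(x) ≥ 0} and ℤ_13^× = {x ∈ ℤ_13 : v_13(x) = 0}. Here v_13(2366) = v_13(num) − v_13(den) = 2; compare against these criteria.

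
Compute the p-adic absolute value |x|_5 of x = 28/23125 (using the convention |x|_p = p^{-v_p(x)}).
|28/23125|_5 = 625

Step 1 — compute v_5(x) by factoring powers of 5 out of the numerator and denominator: v_5(28/23125) = -4. Step 2 — apply |x|_p = p^{-v_p(x)} = 5^{4} = 625.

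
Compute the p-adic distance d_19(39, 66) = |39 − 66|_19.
d_19(39, 66) = 1

Step 1 — x − y = 39 − 66 = -27. Step 2 — v_19(-27) = 0 (factor: -27 = −(19^0 · 27); the sign does not affect v_p). Step 3 — |x − y|_19 = 19^{0} = 1.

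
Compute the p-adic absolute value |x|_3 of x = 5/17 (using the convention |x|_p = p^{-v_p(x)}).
|5/17|_3 = 1

Step 1 — compute v_3(x) by factoring powers of 3 out of the numerator and denominator: v_3(5/17) = 0. Step 2 — apply |x|_p = p^{-v_p(x)} = 3^{0} = 1.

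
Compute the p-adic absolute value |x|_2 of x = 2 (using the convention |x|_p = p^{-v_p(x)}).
|2|_2 = 1/2

Step 1 — compute v_2(x) by factoring powers of 2 out of the numerator and denominator: v_2(2) = 1. Step 2 — apply |x|_p = p^{-v_p(x)} = 2^{-1} = 1/2.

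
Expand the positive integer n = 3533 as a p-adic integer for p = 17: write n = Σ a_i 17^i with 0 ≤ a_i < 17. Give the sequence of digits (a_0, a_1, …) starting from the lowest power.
(a_0, a_1, …) = (14, 3, 12)

Repeated division by 17 gives the digits low-to-high: 3533 = 14 + 3·17^1 + 12·17^2. Digit sequence: (14, 3, 12).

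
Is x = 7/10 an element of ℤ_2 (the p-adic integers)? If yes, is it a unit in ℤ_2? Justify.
x ∉ ℤ_2 (v_2(x) = -1 < 0)

ℤ_2 = {x ∈ ℚ_2 : v_2(x) ≥ 0} and ℤ_2^× = {x ∈ ℤ_2 : v_2(x) = 0}. Here v_2(7/10) = v_2(num) − v_2(den) = -1; compare against these criteria.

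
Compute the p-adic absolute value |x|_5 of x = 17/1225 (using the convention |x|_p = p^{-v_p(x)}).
|17/1225|_5 = 25

Step 1 — compute v_5(x) by factoring powers of 5 out of the numerator and denominator: v_5(17/1225) = -2. Step 2 — apply |x|_p = p^{-v_p(x)} = 5^{2} = 25.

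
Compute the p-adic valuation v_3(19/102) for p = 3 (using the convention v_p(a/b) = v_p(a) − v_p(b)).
v_3(19/102) = -1

Factor powers of 3 from the numerator and denominator of the reduced fraction: 19 = 3^0 · 19 and 102 = 3^1 · 34. Apply v_p(a/b) = v_p(a) − v_p(b): v_3(19/102) = 0 − 1 = -1.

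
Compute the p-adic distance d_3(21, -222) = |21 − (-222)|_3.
d_3(21, -222) = 1/243

Step 1 — x − y = 21 − (-222) = 243. Step 2 — v_3(243) = 5 (factor: 243 = (3^5 · 1); the sign does not affect v_p). Step 3 — |x − y|_3 = 3^{-5} = 1/243.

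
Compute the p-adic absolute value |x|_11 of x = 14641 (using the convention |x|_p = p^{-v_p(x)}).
|14641|_11 = 1/14641

Step 1 — compute v_11(x) by factoring powers of 11 out of the numerator and denominator: v_11(14641) = 4. Step 2 — apply |x|_p = p^{-v_p(x)} = 11^{-4} = 1/14641.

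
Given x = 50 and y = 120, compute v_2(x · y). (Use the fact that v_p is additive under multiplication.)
v_2(6000) = 4

v_p(x) = 1 (factor: 50 = 2^1 · 25); v_p(y) = 3 (factor: 120 = 2^3 · 15). Additivity: v_p(xy) = v_p(x) + v_p(y) = 1 + 3 = 4. (Direct check: xy = 6000 = 2^4 · (375).)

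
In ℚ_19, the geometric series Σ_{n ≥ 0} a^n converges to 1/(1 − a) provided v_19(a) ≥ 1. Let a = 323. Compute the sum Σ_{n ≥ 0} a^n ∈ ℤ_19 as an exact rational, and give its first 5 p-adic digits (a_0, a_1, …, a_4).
Σ a^n = 1/(1 − a) = -1/322;  first 5 digits = (1, 17, 4, 7, 9)

v_19(a) = 1 ≥ 1, so the series converges in ℤ_19 to 1/(1 − a) = 1/(1 − 323) = -1/322. Expand this rational in ℤ_19: compute digits iteratively via d_i = x_i mod 19, x_{i+1} = (x_i − d_i)/19. The first 5 digits are (1, 17, 4, 7, 9).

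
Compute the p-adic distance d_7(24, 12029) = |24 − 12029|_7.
d_7(24, 12029) = 1/2401

Step 1 — x − y = 24 − 12029 = -12005. Step 2 — v_7(-12005) = 4 (factor: -12005 = −(7^4 · 5); the sign does not affect v_p). Step 3 — |x − y|_7 = 7^{-4} = 1/2401.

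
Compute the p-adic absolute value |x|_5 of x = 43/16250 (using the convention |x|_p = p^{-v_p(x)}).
|43/16250|_5 = 625

Step 1 — compute v_5(x) by factoring powers of 5 out of the numerator and denominator: v_5(43/16250) = -4. Step 2 — apply |x|_p = p^{-v_p(x)} = 5^{4} = 625.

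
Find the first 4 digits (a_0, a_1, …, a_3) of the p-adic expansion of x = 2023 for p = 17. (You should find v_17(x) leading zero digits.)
(a_0, …, a_3) = (0, 0, 7, 0)

v_17(2023) = 2, so a_0 = ... = a_1 = 0. Factor out: x = 17^2 · u with u = 7 a unit in ℤ_17. Expand u iteratively via a_{v+i} = u_i mod 17, u_{i+1} = (u_i − a_{v+i})/17:
  u_0 = 7;  a_2 = 7;  u_1 = (u_0 − 7)/17 = 0
  u_1 = 0;  a_3 = 0;  u_2 = (u_1 − 0)/17 = 0
Digits: (0, 0, 7, 0).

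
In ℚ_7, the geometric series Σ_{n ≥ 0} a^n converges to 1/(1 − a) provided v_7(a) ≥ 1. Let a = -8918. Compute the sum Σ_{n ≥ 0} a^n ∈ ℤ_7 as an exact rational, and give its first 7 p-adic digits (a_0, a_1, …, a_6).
Σ a^n = 1/(1 − a) = 1/8919;  first 7 digits = (1, 0, 0, 2, 3, 6, 3)

v_7(a) = 3 ≥ 1, so the series converges in ℤ_7 to 1/(1 − a) = 1/(1 − (-8918)) = 1/8919. Expand this rational in ℤ_7: compute digits iteratively via d_i = x_i mod 7, x_{i+1} = (x_i − d_i)/7. The first 7 digits are (1, 0, 0, 2, 3, 6, 3).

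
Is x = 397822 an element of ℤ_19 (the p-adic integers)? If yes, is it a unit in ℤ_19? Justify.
x ∈ ℤ_19 but not a unit; v_19(x) = 3 > 0

ℤ_19 = {x ∈ ℚ_19 : v_19(x) ≥ 0} and ℤ_19^× = {x ∈ ℤ_19 : v_19(x) = 0}. Here v_19(397822) = v_19(num) − v_19(den) = 3; compare against these criteria.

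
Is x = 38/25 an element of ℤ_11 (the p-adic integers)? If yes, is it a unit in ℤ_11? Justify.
x ∈ ℤ_11^× (unit); v_11(x) = 0

ℤ_11 = {x ∈ ℚ_11 : v_11(x) ≥ 0} and ℤ_11^× = {x ∈ ℤ_11 : v_11(x) = 0}. Here v_11(38/25) = v_11(num) − v_11(den) = 0; compare against these criteria.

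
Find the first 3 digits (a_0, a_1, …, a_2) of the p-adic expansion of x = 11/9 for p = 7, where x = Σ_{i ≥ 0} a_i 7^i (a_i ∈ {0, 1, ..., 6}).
(a_0, …, a_2) = (2, 3, 5)

v_7(11/9) = 0 (numerator and denominator both coprime to 7), so x ∈ ℤ_7^×. Compute digits iteratively via a_i = x_i mod 7, x_{i+1} = (x_i − a_i)/7, with x_0 = x:
  x_0 = 11/9;  a_0 = 2;  x_1 = (x_0 − 2)/7 = -1/9
  x_1 = -1/9;  a_1 = 3;  x_2 = (x_1 − 3)/7 = -4/9
  x_2 = -4/9;  a_2 = 5;  x_3 = (x_2 − 5)/7 = -7/9
Digits: (2, 3, 5).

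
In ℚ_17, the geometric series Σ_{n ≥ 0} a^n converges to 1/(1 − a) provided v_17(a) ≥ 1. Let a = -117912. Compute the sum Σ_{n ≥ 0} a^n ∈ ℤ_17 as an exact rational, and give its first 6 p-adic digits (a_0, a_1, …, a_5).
Σ a^n = 1/(1 − a) = 1/117913;  first 6 digits = (1, 0, 0, 10, 15, 16)

v_17(a) = 3 ≥ 1, so the series converges in ℤ_17 to 1/(1 − a) = 1/(1 − (-117912)) = 1/117913. Expand this rational in ℤ_17: compute digits iteratively via d_i = x_i mod 17, x_{i+1} = (x_i − d_i)/17. The first 6 digits are (1, 0, 0, 10, 15, 16).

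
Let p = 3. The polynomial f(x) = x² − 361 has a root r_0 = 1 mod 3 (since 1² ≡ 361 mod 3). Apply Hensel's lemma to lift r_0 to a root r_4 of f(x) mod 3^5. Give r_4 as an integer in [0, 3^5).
r_4 = 19 (mod 243)

Hensel's recurrence: r_{i+1} = r_i − f(r_i)·(f′(r_i))^{-1} mod 3^{i+2}, with f′(x) = 2x. Iterate:
  r_0 = 1 (mod 3)
  r_1 = 1 (mod 9)
  r_2 = 19 (mod 27)
  r_3 = 19 (mod 81)
  r_4 = 19 (mod 243)
Final: r_4 = 19, and one checks f(r_4) ≡ 0 mod 3^5.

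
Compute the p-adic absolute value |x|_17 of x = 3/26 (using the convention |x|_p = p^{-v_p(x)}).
|3/26|_17 = 1

Step 1 — compute v_17(x) by factoring powers of 17 out of the numerator and denominator: v_17(3/26) = 0. Step 2 — apply |x|_p = p^{-v_p(x)} = 17^{0} = 1.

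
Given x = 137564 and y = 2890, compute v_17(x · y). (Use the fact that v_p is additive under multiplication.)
v_17(397559960) = 5

v_p(x) = 3 (factor: 137564 = 17^3 · 28); v_p(y) = 2 (factor: 2890 = 17^2 · 10). Additivity: v_p(xy) = v_p(x) + v_p(y) = 3 + 2 = 5. (Direct check: xy = 397559960 = 17^5 · (280).)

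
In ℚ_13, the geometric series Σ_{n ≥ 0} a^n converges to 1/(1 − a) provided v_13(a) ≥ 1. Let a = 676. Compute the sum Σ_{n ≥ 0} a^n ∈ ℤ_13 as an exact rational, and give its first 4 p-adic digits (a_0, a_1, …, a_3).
Σ a^n = 1/(1 − a) = -1/675;  first 4 digits = (1, 0, 4, 0)

v_13(a) = 2 ≥ 1, so the series converges in ℤ_13 to 1/(1 − a) = 1/(1 − 676) = -1/675. Expand this rational in ℤ_13: compute digits iteratively via d_i = x_i mod 13, x_{i+1} = (x_i − d_i)/13. The first 4 digits are (1, 0, 4, 0).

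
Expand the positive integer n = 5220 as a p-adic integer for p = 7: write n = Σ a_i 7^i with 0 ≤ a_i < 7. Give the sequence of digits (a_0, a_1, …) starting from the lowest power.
(a_0, a_1, …) = (5, 3, 1, 1, 2)

Repeated division by 7 gives the digits low-to-high: 5220 = 5 + 3·7^1 + 1·7^2 + 1·7^3 + 2·7^4. Digit sequence: (5, 3, 1, 1, 2).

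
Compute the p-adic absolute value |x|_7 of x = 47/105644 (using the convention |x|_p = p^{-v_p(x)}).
|47/105644|_7 = 2401

Step 1 — compute v_7(x) by factoring powers of 7 out of the numerator and denominator: v_7(47/105644) = -4. Step 2 — apply |x|_p = p^{-v_p(x)} = 7^{4} = 2401.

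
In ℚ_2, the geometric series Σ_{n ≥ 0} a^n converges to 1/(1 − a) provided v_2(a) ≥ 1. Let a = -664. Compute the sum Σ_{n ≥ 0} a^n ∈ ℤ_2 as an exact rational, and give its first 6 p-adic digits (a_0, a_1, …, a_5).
Σ a^n = 1/(1 − a) = 1/665;  first 6 digits = (1, 0, 0, 1, 0, 1)

v_2(a) = 3 ≥ 1, so the series converges in ℤ_2 to 1/(1 − a) = 1/(1 − (-664)) = 1/665. Expand this rational in ℤ_2: compute digits iteratively via d_i = x_i mod 2, x_{i+1} = (x_i − d_i)/2. The first 6 digits are (1, 0, 0, 1, 0, 1).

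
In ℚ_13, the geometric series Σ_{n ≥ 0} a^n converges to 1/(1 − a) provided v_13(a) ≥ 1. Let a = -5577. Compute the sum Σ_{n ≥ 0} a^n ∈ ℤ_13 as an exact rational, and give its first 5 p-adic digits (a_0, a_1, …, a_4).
Σ a^n = 1/(1 − a) = 1/5578;  first 5 digits = (1, 0, 6, 10, 9)

v_13(a) = 2 ≥ 1, so the series converges in ℤ_13 to 1/(1 − a) = 1/(1 − (-5577)) = 1/5578. Expand this rational in ℤ_13: compute digits iteratively via d_i = x_i mod 13, x_{i+1} = (x_i − d_i)/13. The first 5 digits are (1, 0, 6, 10, 9).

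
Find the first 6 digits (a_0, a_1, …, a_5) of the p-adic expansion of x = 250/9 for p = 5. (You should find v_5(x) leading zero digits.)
(a_0, …, a_5) = (0, 0, 0, 3, 0, 1)

v_5(250/9) = 3, so a_0 = ... = a_2 = 0. Factor out: x = 5^3 · u with u = 2/9 a unit in ℤ_5. Expand u iteratively via a_{v+i} = u_i mod 5, u_{i+1} = (u_i − a_{v+i})/5:
  u_0 = 2/9;  a_3 = 3;  u_1 = (u_0 − 3)/5 = -5/9
  u_1 = -5/9;  a_4 = 0;  u_2 = (u_1 − 0)/5 = -1/9
  u_2 = -1/9;  a_5 = 1;  u_3 = (u_2 − 1)/5 = -2/9
Digits: (0, 0, 0, 3, 0, 1).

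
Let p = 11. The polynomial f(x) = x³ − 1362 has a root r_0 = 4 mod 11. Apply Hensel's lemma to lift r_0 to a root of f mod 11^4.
r_3 = 4624 (mod 14641)

Hensel: r_{i+1} = r_i − f(r_i)/f′(r_i) mod 11^{i+2}, where f′(x) = 3x². Iterate:
  r_0 = 4 (mod 11)
  r_1 = 26 (mod 121)
  r_2 = 631 (mod 1331)
  r_3 = 4624 (mod 14641)
Final: r = 4624 with f(r) ≡ 0 mod 11^4.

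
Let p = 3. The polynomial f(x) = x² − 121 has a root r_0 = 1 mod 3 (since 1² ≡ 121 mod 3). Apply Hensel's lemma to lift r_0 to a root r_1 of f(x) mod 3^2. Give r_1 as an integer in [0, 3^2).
r_1 = 7 (mod 9)

Hensel's recurrence: r_{i+1} = r_i − f(r_i)·(f′(r_i))^{-1} mod 3^{i+2}, with f′(x) = 2x. Iterate:
  r_0 = 1 (mod 3)
  r_1 = 7 (mod 9)
Final: r_1 = 7, and one checks f(r_1) ≡ 0 mod 3^2.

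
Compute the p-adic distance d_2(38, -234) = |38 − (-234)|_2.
d_2(38, -234) = 1/16

Step 1 — x − y = 38 − (-234) = 272. Step 2 — v_2(272) = 4 (factor: 272 = (2^4 · 17); the sign does not affect v_p). Step 3 — |x − y|_2 = 2^{-4} = 1/16.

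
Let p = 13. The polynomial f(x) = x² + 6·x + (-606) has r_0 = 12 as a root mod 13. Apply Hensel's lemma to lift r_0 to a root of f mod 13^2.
r_1 = 25 (mod 169)

Hensel: r_{i+1} = r_i − f(r_i)·(f′(r_i))^{-1} mod 13^{i+2}, f′(x) = 2x + 6. Iterate:
  r_0 = 12 (mod 13)
  r_1 = 25 (mod 169)
Final: r = 25 satisfies f(r) ≡ 0 mod 13^2.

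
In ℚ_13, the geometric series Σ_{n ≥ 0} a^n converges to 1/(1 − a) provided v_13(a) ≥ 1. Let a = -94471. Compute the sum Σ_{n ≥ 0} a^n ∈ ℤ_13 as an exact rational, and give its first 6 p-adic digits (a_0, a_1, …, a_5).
Σ a^n = 1/(1 − a) = 1/94472;  first 6 digits = (1, 0, 0, 9, 9, 12)

v_13(a) = 3 ≥ 1, so the series converges in ℤ_13 to 1/(1 − a) = 1/(1 − (-94471)) = 1/94472. Expand this rational in ℤ_13: compute digits iteratively via d_i = x_i mod 13, x_{i+1} = (x_i − d_i)/13. The first 6 digits are (1, 0, 0, 9, 9, 12).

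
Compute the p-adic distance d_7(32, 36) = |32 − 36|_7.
d_7(32, 36) = 1

Step 1 — x − y = 32 − 36 = -4. Step 2 — v_7(-4) = 0 (factor: -4 = −(7^0 · 4); the sign does not affect v_p). Step 3 — |x − y|_7 = 7^{0} = 1.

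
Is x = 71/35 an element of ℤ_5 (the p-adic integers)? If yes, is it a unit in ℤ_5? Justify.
x ∉ ℤ_5 (v_5(x) = -1 < 0)

ℤ_5 = {x ∈ ℚ_5 : v_5(x) ≥ 0} and ℤ_5^× = {x ∈ ℤ_5 : v_5(x) = 0}. Here v_5(71/35) = v_5(num) − v_5(den) = -1; compare against these criteria.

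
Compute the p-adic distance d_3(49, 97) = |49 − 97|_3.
d_3(49, 97) = 1/3

Step 1 — x − y = 49 − 97 = -48. Step 2 — v_3(-48) = 1 (factor: -48 = −(3^1 · 16); the sign does not affect v_p). Step 3 — |x − y|_3 = 3^{-1} = 1/3.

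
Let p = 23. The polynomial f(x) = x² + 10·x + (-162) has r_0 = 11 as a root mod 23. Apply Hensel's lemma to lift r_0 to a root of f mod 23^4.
r_3 = 115678 (mod 279841)

Hensel: r_{i+1} = r_i − f(r_i)·(f′(r_i))^{-1} mod 23^{i+2}, f′(x) = 2x + 10. Iterate:
  r_0 = 11 (mod 23)
  r_1 = 356 (mod 529)
  r_2 = 6175 (mod 12167)
  r_3 = 115678 (mod 279841)
Final: r = 115678 satisfies f(r) ≡ 0 mod 23^4.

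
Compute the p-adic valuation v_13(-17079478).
v_13(-17079478) = 5

v_13(n) is the largest exponent k such that 13^k divides n. Factor out: -17079478 = -13^5 · 46. (Sign doesn't affect v_p.) So v_13(-17079478) = 5.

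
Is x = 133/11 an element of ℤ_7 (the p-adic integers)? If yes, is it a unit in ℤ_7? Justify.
x ∈ ℤ_7 but not a unit; v_7(x) = 1 > 0

ℤ_7 = {x ∈ ℚ_7 : v_7(x) ≥ 0} and ℤ_7^× = {x ∈ ℤ_7 : v_7(x) = 0}. Here v_7(133/11) = v_7(num) − v_7(den) = 1; compare against these criteria.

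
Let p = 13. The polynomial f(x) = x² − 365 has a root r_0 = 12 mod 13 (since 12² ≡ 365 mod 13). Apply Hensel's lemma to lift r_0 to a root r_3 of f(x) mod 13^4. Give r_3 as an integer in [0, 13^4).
r_3 = 1000 (mod 28561)

Hensel's recurrence: r_{i+1} = r_i − f(r_i)·(f′(r_i))^{-1} mod 13^{i+2}, with f′(x) = 2x. Iterate:
  r_0 = 12 (mod 13)
  r_1 = 155 (mod 169)
  r_2 = 1000 (mod 2197)
  r_3 = 1000 (mod 28561)
Final: r_3 = 1000, and one checks f(r_3) ≡ 0 mod 13^4.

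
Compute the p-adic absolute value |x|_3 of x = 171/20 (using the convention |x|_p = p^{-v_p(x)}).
|171/20|_3 = 1/9

Step 1 — compute v_3(x) by factoring powers of 3 out of the numerator and denominator: v_3(171/20) = 2. Step 2 — apply |x|_p = p^{-v_p(x)} = 3^{-2} = 1/9.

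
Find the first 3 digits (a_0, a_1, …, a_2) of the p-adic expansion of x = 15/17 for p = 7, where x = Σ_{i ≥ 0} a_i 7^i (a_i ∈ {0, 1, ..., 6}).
(a_0, …, a_2) = (5, 6, 4)

v_7(15/17) = 0 (numerator and denominator both coprime to 7), so x ∈ ℤ_7^×. Compute digits iteratively via a_i = x_i mod 7, x_{i+1} = (x_i − a_i)/7, with x_0 = x:
  x_0 = 15/17;  a_0 = 5;  x_1 = (x_0 − 5)/7 = -10/17
  x_1 = -10/17;  a_1 = 6;  x_2 = (x_1 − 6)/7 = -16/17
  x_2 = -16/17;  a_2 = 4;  x_3 = (x_2 − 4)/7 = -12/17
Digits: (5, 6, 4).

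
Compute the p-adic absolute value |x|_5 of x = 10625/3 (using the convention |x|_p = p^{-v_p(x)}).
|10625/3|_5 = 1/625

Step 1 — compute v_5(x) by factoring powers of 5 out of the numerator and denominator: v_5(10625/3) = 4. Step 2 — apply |x|_p = p^{-v_p(x)} = 5^{-4} = 1/625.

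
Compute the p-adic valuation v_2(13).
v_2(13) = 0

v_2(n) is the largest exponent k such that 2^k divides n. Factor out: 13 = 2^0 · 13. (Sign doesn't affect v_p.) So v_2(13) = 0.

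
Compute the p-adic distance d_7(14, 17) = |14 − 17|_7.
d_7(14, 17) = 1

Step 1 — x − y = 14 − 17 = -3. Step 2 — v_7(-3) = 0 (factor: -3 = −(7^0 · 3); the sign does not affect v_p). Step 3 — |x − y|_7 = 7^{0} = 1.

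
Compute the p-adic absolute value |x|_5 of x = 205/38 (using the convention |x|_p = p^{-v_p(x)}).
|205/38|_5 = 1/5

Step 1 — compute v_5(x) by factoring powers of 5 out of the numerator and denominator: v_5(205/38) = 1. Step 2 — apply |x|_p = p^{-v_p(x)} = 5^{-1} = 1/5.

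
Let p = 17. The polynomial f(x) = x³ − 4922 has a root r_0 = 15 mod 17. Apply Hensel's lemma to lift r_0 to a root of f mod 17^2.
r_1 = 168 (mod 289)

Hensel: r_{i+1} = r_i − f(r_i)/f′(r_i) mod 17^{i+2}, where f′(x) = 3x². Iterate:
  r_0 = 15 (mod 17)
  r_1 = 168 (mod 289)
Final: r = 168 with f(r) ≡ 0 mod 17^2.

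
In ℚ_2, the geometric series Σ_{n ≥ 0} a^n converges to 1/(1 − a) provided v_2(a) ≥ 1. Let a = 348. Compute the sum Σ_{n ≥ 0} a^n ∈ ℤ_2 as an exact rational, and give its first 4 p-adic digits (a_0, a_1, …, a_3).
Σ a^n = 1/(1 − a) = -1/347;  first 4 digits = (1, 0, 1, 1)

v_2(a) = 2 ≥ 1, so the series converges in ℤ_2 to 1/(1 − a) = 1/(1 − 348) = -1/347. Expand this rational in ℤ_2: compute digits iteratively via d_i = x_i mod 2, x_{i+1} = (x_i − d_i)/2. The first 4 digits are (1, 0, 1, 1).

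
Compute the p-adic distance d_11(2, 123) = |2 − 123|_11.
d_11(2, 123) = 1/121

Step 1 — x − y = 2 − 123 = -121. Step 2 — v_11(-121) = 2 (factor: -121 = −(11^2 · 1); the sign does not affect v_p). Step 3 — |x − y|_11 = 11^{-2} = 1/121.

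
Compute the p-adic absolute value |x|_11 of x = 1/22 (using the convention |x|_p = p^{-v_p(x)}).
|1/22|_11 = 11

Step 1 — compute v_11(x) by factoring powers of 11 out of the numerator and denominator: v_11(1/22) = -1. Step 2 — apply |x|_p = p^{-v_p(x)} = 11^{1} = 11.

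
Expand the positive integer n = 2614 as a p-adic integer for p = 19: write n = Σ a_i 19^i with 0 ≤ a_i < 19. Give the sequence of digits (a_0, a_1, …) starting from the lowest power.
(a_0, a_1, …) = (11, 4, 7)

Repeated division by 19 gives the digits low-to-high: 2614 = 11 + 4·19^1 + 7·19^2. Digit sequence: (11, 4, 7).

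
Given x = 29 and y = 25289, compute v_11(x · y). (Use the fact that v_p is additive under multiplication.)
v_11(733381) = 3

v_p(x) = 0 (factor: 29 = 11^0 · 29); v_p(y) = 3 (factor: 25289 = 11^3 · 19). Additivity: v_p(xy) = v_p(x) + v_p(y) = 0 + 3 = 3. (Direct check: xy = 733381 = 11^3 · (551).)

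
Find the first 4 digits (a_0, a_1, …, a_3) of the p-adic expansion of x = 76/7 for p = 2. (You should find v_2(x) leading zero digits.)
(a_0, …, a_3) = (0, 0, 1, 0)

v_2(76/7) = 2, so a_0 = ... = a_1 = 0. Factor out: x = 2^2 · u with u = 19/7 a unit in ℤ_2. Expand u iteratively via a_{v+i} = u_i mod 2, u_{i+1} = (u_i − a_{v+i})/2:
  u_0 = 19/7;  a_2 = 1;  u_1 = (u_0 − 1)/2 = 6/7
  u_1 = 6/7;  a_3 = 0;  u_2 = (u_1 − 0)/2 = 3/7
Digits: (0, 0, 1, 0).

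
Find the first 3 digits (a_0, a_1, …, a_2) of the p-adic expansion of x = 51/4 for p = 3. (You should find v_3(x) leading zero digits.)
(a_0, …, a_2) = (0, 2, 0)

v_3(51/4) = 1, so a_0 = ... = a_0 = 0. Factor out: x = 3^1 · u with u = 17/4 a unit in ℤ_3. Expand u iteratively via a_{v+i} = u_i mod 3, u_{i+1} = (u_i − a_{v+i})/3:
  u_0 = 17/4;  a_1 = 2;  u_1 = (u_0 − 2)/3 = 3/4
  u_1 = 3/4;  a_2 = 0;  u_2 = (u_1 − 0)/3 = 1/4
Digits: (0, 2, 0).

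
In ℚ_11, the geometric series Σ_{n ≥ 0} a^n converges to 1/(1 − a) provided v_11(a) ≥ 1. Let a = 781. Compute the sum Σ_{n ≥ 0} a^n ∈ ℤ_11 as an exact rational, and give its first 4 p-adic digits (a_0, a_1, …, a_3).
Σ a^n = 1/(1 − a) = -1/780;  first 4 digits = (1, 5, 9, 0)

v_11(a) = 1 ≥ 1, so the series converges in ℤ_11 to 1/(1 − a) = 1/(1 − 781) = -1/780. Expand this rational in ℤ_11: compute digits iteratively via d_i = x_i mod 11, x_{i+1} = (x_i − d_i)/11. The first 4 digits are (1, 5, 9, 0).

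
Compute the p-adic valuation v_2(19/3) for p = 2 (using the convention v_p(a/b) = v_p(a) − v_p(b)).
v_2(19/3) = 0

Factor powers of 2 from the numerator and denominator of the reduced fraction: 19 = 2^0 · 19 and 3 = 2^0 · 3. Apply v_p(a/b) = v_p(a) − v_p(b): v_2(19/3) = 0 − 0 = 0.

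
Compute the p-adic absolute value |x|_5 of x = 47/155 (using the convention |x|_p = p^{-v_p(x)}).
|47/155|_5 = 5

Step 1 — compute v_5(x) by factoring powers of 5 out of the numerator and denominator: v_5(47/155) = -1. Step 2 — apply |x|_p = p^{-v_p(x)} = 5^{1} = 5.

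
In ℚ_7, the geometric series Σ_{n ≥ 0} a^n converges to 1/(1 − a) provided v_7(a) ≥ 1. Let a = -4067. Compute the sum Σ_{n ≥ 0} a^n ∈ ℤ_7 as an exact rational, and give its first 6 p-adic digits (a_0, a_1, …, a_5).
Σ a^n = 1/(1 − a) = 1/4068;  first 6 digits = (1, 0, 1, 2, 6, 3)

v_7(a) = 2 ≥ 1, so the series converges in ℤ_7 to 1/(1 − a) = 1/(1 − (-4067)) = 1/4068. Expand this rational in ℤ_7: compute digits iteratively via d_i = x_i mod 7, x_{i+1} = (x_i − d_i)/7. The first 6 digits are (1, 0, 1, 2, 6, 3).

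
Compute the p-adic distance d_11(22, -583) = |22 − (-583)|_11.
d_11(22, -583) = 1/121

Step 1 — x − y = 22 − (-583) = 605. Step 2 — v_11(605) = 2 (factor: 605 = (11^2 · 5); the sign does not affect v_p). Step 3 — |x − y|_11 = 11^{-2} = 1/121.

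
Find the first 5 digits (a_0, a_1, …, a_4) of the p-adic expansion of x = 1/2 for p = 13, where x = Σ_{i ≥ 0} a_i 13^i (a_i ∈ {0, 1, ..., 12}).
(a_0, …, a_4) = (7, 6, 6, 6, 6)

v_13(1/2) = 0 (numerator and denominator both coprime to 13), so x ∈ ℤ_13^×. Compute digits iteratively via a_i = x_i mod 13, x_{i+1} = (x_i − a_i)/13, with x_0 = x:
  x_0 = 1/2;  a_0 = 7;  x_1 = (x_0 − 7)/13 = -1/2
  x_1 = -1/2;  a_1 = 6;  x_2 = (x_1 − 6)/13 = -1/2
  x_2 = -1/2;  a_2 = 6;  x_3 = (x_2 − 6)/13 = -1/2
  x_3 = -1/2;  a_3 = 6;  x_4 = (x_3 − 6)/13 = -1/2
  x_4 = -1/2;  a_4 = 6;  x_5 = (x_4 − 6)/13 = -1/2
Digits: (7, 6, 6, 6, 6).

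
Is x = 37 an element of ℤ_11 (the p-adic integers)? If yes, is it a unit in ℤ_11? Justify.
x ∈ ℤ_11^× (unit); v_11(x) = 0

ℤ_11 = {x ∈ ℚ_11 : v_11(x) ≥ 0} and ℤ_11^× = {x ∈ ℤ_11 : v_11(x) = 0}. Here v_11(37) = v_11(num) − v_11(den) = 0; compare against these criteria.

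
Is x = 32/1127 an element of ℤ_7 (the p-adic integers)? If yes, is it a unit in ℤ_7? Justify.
x ∉ ℤ_7 (v_7(x) = -2 < 0)

ℤ_7 = {x ∈ ℚ_7 : v_7(x) ≥ 0} and ℤ_7^× = {x ∈ ℤ_7 : v_7(x) = 0}. Here v_7(32/1127) = v_7(num) − v_7(den) = -2; compare against these criteria.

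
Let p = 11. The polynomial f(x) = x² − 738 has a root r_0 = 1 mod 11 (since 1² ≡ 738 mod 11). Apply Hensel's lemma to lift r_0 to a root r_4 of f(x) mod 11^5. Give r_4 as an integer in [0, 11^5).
r_4 = 158577 (mod 161051)

Hensel's recurrence: r_{i+1} = r_i − f(r_i)·(f′(r_i))^{-1} mod 11^{i+2}, with f′(x) = 2x. Iterate:
  r_0 = 1 (mod 11)
  r_1 = 67 (mod 121)
  r_2 = 188 (mod 1331)
  r_3 = 12167 (mod 14641)
  r_4 = 158577 (mod 161051)
Final: r_4 = 158577, and one checks f(r_4) ≡ 0 mod 11^5.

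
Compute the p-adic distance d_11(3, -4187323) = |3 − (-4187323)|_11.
d_11(3, -4187323) = 1/161051

Step 1 — x − y = 3 − (-4187323) = 4187326. Step 2 — v_11(4187326) = 5 (factor: 4187326 = (11^5 · 26); the sign does not affect v_p). Step 3 — |x − y|_11 = 11^{-5} = 1/161051.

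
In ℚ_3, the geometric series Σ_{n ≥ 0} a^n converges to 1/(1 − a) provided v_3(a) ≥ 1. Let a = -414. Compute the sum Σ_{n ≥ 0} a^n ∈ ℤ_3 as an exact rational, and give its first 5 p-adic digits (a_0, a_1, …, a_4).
Σ a^n = 1/(1 − a) = 1/415;  first 5 digits = (1, 0, 2, 2, 1)

v_3(a) = 2 ≥ 1, so the series converges in ℤ_3 to 1/(1 − a) = 1/(1 − (-414)) = 1/415. Expand this rational in ℤ_3: compute digits iteratively via d_i = x_i mod 3, x_{i+1} = (x_i − d_i)/3. The first 5 digits are (1, 0, 2, 2, 1).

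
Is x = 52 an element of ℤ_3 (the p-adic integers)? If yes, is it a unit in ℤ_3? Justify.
x ∈ ℤ_3^× (unit); v_3(x) = 0

ℤ_3 = {x ∈ ℚ_3 : v_3(x) ≥ 0} and ℤ_3^× = {x ∈ ℤ_3 : v_3(x) = 0}. Here v_3(52) = v_3(num) − v_3(den) = 0; compare against these criteria.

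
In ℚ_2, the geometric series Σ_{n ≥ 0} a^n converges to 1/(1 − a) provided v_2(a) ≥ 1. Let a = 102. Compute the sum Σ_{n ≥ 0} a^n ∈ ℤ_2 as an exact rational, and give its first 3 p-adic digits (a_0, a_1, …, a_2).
Σ a^n = 1/(1 − a) = -1/101;  first 3 digits = (1, 1, 0)

v_2(a) = 1 ≥ 1, so the series converges in ℤ_2 to 1/(1 − a) = 1/(1 − 102) = -1/101. Expand this rational in ℤ_2: compute digits iteratively via d_i = x_i mod 2, x_{i+1} = (x_i − d_i)/2. The first 3 digits are (1, 1, 0).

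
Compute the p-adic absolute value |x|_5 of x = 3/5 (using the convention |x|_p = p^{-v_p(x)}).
|3/5|_5 = 5

Step 1 — compute v_5(x) by factoring powers of 5 out of the numerator and denominator: v_5(3/5) = -1. Step 2 — apply |x|_p = p^{-v_p(x)} = 5^{1} = 5.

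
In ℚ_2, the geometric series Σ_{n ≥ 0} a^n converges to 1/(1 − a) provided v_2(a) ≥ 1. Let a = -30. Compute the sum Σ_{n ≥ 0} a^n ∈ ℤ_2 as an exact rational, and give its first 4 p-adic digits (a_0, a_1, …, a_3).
Σ a^n = 1/(1 − a) = 1/31;  first 4 digits = (1, 1, 1, 1)

v_2(a) = 1 ≥ 1, so the series converges in ℤ_2 to 1/(1 − a) = 1/(1 − (-30)) = 1/31. Expand this rational in ℤ_2: compute digits iteratively via d_i = x_i mod 2, x_{i+1} = (x_i − d_i)/2. The first 4 digits are (1, 1, 1, 1).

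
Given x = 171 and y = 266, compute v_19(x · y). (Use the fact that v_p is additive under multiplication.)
v_19(45486) = 2

v_p(x) = 1 (factor: 171 = 19^1 · 9); v_p(y) = 1 (factor: 266 = 19^1 · 14). Additivity: v_p(xy) = v_p(x) + v_p(y) = 1 + 1 = 2. (Direct check: xy = 45486 = 19^2 · (126).)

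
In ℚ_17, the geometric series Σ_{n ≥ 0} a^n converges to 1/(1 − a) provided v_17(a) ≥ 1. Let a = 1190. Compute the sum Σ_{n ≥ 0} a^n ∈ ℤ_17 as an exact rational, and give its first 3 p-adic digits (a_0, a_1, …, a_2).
Σ a^n = 1/(1 − a) = -1/1189;  first 3 digits = (1, 2, 8)

v_17(a) = 1 ≥ 1, so the series converges in ℤ_17 to 1/(1 − a) = 1/(1 − 1190) = -1/1189. Expand this rational in ℤ_17: compute digits iteratively via d_i = x_i mod 17, x_{i+1} = (x_i − d_i)/17. The first 3 digits are (1, 2, 8).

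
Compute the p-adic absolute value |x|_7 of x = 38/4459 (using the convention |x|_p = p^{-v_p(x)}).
|38/4459|_7 = 343

Step 1 — compute v_7(x) by factoring powers of 7 out of the numerator and denominator: v_7(38/4459) = -3. Step 2 — apply |x|_p = p^{-v_p(x)} = 7^{3} = 343.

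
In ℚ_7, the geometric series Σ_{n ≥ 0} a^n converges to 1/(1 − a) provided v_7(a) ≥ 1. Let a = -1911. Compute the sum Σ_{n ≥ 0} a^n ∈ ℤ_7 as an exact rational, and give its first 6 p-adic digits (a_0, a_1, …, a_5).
Σ a^n = 1/(1 − a) = 1/1912;  first 6 digits = (1, 0, 3, 1, 1, 0)

v_7(a) = 2 ≥ 1, so the series converges in ℤ_7 to 1/(1 − a) = 1/(1 − (-1911)) = 1/1912. Expand this rational in ℤ_7: compute digits iteratively via d_i = x_i mod 7, x_{i+1} = (x_i − d_i)/7. The first 6 digits are (1, 0, 3, 1, 1, 0).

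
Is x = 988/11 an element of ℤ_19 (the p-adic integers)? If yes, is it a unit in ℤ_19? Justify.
x ∈ ℤ_19 but not a unit; v_19(x) = 1 > 0

ℤ_19 = {x ∈ ℚ_19 : v_19(x) ≥ 0} and ℤ_19^× = {x ∈ ℤ_19 : v_19(x) = 0}. Here v_19(988/11) = v_19(num) − v_19(den) = 1; compare against these criteria.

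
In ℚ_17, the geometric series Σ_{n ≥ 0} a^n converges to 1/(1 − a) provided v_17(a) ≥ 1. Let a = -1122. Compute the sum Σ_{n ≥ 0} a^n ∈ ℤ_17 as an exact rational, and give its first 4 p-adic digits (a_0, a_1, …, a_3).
Σ a^n = 1/(1 − a) = 1/1123;  first 4 digits = (1, 2, 0, 9)

v_17(a) = 1 ≥ 1, so the series converges in ℤ_17 to 1/(1 − a) = 1/(1 − (-1122)) = 1/1123. Expand this rational in ℤ_17: compute digits iteratively via d_i = x_i mod 17, x_{i+1} = (x_i − d_i)/17. The first 4 digits are (1, 2, 0, 9).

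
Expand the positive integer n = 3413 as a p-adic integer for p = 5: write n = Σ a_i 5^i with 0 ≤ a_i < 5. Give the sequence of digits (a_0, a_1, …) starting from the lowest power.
(a_0, a_1, …) = (3, 2, 1, 2, 0, 1)

Repeated division by 5 gives the digits low-to-high: 3413 = 3 + 2·5^1 + 1·5^2 + 2·5^3 + 1·5^5. Digit sequence: (3, 2, 1, 2, 0, 1).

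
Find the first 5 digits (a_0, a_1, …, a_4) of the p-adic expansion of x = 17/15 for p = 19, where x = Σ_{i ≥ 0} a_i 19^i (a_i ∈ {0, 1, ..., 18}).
(a_0, …, a_4) = (10, 16, 8, 16, 8)

v_19(17/15) = 0 (numerator and denominator both coprime to 19), so x ∈ ℤ_19^×. Compute digits iteratively via a_i = x_i mod 19, x_{i+1} = (x_i − a_i)/19, with x_0 = x:
  x_0 = 17/15;  a_0 = 10;  x_1 = (x_0 − 10)/19 = -7/15
  x_1 = -7/15;  a_1 = 16;  x_2 = (x_1 − 16)/19 = -13/15
  x_2 = -13/15;  a_2 = 8;  x_3 = (x_2 − 8)/19 = -7/15
  x_3 = -7/15;  a_3 = 16;  x_4 = (x_3 − 16)/19 = -13/15
  x_4 = -13/15;  a_4 = 8;  x_5 = (x_4 − 8)/19 = -7/15
Digits: (10, 16, 8, 16, 8).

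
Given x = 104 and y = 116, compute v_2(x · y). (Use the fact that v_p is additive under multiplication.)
v_2(12064) = 5

v_p(x) = 3 (factor: 104 = 2^3 · 13); v_p(y) = 2 (factor: 116 = 2^2 · 29). Additivity: v_p(xy) = v_p(x) + v_p(y) = 3 + 2 = 5. (Direct check: xy = 12064 = 2^5 · (377).)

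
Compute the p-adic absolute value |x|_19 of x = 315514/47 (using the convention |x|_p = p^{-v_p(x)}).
|315514/47|_19 = 1/6859

Step 1 — compute v_19(x) by factoring powers of 19 out of the numerator and denominator: v_19(315514/47) = 3. Step 2 — apply |x|_p = p^{-v_p(x)} = 19^{-3} = 1/6859.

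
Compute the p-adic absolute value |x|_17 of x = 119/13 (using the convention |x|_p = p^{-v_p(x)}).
|119/13|_17 = 1/17

Step 1 — compute v_17(x) by factoring powers of 17 out of the numerator and denominator: v_17(119/13) = 1. Step 2 — apply |x|_p = p^{-v_p(x)} = 17^{-1} = 1/17.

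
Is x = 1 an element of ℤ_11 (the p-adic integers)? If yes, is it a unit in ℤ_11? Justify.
x ∈ ℤ_11^× (unit); v_11(x) = 0

ℤ_11 = {x ∈ ℚ_11 : v_11(x) ≥ 0} and ℤ_11^× = {x ∈ ℤ_11 : v_11(x) = 0}. Here v_11(1) = v_11(num) − v_11(den) = 0; compare against these criteria.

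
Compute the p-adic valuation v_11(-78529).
v_11(-78529) = 3

v_11(n) is the largest exponent k such that 11^k divides n. Factor out: -78529 = -11^3 · 59. (Sign doesn't affect v_p.) So v_11(-78529) = 3.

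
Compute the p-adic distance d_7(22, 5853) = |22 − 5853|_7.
d_7(22, 5853) = 1/343

Step 1 — x − y = 22 − 5853 = -5831. Step 2 — v_7(-5831) = 3 (factor: -5831 = −(7^3 · 17); the sign does not affect v_p). Step 3 — |x − y|_7 = 7^{-3} = 1/343.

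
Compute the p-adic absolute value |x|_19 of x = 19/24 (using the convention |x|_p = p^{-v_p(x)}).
|19/24|_19 = 1/19

Step 1 — compute v_19(x) by factoring powers of 19 out of the numerator and denominator: v_19(19/24) = 1. Step 2 — apply |x|_p = p^{-v_p(x)} = 19^{-1} = 1/19.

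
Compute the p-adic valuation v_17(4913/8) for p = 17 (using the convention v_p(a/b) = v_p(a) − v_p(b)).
v_17(4913/8) = 3

Factor powers of 17 from the numerator and denominator of the reduced fraction: 4913 = 17^3 · 1 and 8 = 17^0 · 8. Apply v_p(a/b) = v_p(a) − v_p(b): v_17(4913/8) = 3 − 0 = 3.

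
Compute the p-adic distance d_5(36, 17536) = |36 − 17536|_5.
d_5(36, 17536) = 1/625

Step 1 — x − y = 36 − 17536 = -17500. Step 2 — v_5(-17500) = 4 (factor: -17500 = −(5^4 · 28); the sign does not affect v_p). Step 3 — |x − y|_5 = 5^{-4} = 1/625.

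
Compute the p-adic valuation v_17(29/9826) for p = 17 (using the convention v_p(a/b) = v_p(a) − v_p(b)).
v_17(29/9826) = -3

Factor powers of 17 from the numerator and denominator of the reduced fraction: 29 = 17^0 · 29 and 9826 = 17^3 · 2. Apply v_p(a/b) = v_p(a) − v_p(b): v_17(29/9826) = 0 − 3 = -3.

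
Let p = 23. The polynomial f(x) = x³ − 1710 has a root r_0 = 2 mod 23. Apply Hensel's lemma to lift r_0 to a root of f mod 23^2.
r_1 = 232 (mod 529)

Hensel: r_{i+1} = r_i − f(r_i)/f′(r_i) mod 23^{i+2}, where f′(x) = 3x². Iterate:
  r_0 = 2 (mod 23)
  r_1 = 232 (mod 529)
Final: r = 232 with f(r) ≡ 0 mod 23^2.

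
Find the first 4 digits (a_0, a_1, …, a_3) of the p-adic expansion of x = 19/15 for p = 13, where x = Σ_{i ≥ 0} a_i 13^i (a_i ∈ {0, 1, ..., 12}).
(a_0, …, a_3) = (3, 12, 6, 9)

v_13(19/15) = 0 (numerator and denominator both coprime to 13), so x ∈ ℤ_13^×. Compute digits iteratively via a_i = x_i mod 13, x_{i+1} = (x_i − a_i)/13, with x_0 = x:
  x_0 = 19/15;  a_0 = 3;  x_1 = (x_0 − 3)/13 = -2/15
  x_1 = -2/15;  a_1 = 12;  x_2 = (x_1 − 12)/13 = -14/15
  x_2 = -14/15;  a_2 = 6;  x_3 = (x_2 − 6)/13 = -8/15
  x_3 = -8/15;  a_3 = 9;  x_4 = (x_3 − 9)/13 = -11/15
Digits: (3, 12, 6, 9).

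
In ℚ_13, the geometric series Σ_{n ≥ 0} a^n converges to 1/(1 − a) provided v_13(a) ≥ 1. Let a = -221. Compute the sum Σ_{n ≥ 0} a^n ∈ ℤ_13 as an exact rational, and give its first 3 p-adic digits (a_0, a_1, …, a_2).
Σ a^n = 1/(1 − a) = 1/222;  first 3 digits = (1, 9, 1)

v_13(a) = 1 ≥ 1, so the series converges in ℤ_13 to 1/(1 − a) = 1/(1 − (-221)) = 1/222. Expand this rational in ℤ_13: compute digits iteratively via d_i = x_i mod 13, x_{i+1} = (x_i − d_i)/13. The first 3 digits are (1, 9, 1).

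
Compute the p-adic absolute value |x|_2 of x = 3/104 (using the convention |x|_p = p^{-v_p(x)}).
|3/104|_2 = 8

Step 1 — compute v_2(x) by factoring powers of 2 out of the numerator and denominator: v_2(3/104) = -3. Step 2 — apply |x|_p = p^{-v_p(x)} = 2^{3} = 8.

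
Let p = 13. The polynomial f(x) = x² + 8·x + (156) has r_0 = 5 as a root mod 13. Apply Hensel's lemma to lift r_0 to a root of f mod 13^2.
r_1 = 96 (mod 169)

Hensel: r_{i+1} = r_i − f(r_i)·(f′(r_i))^{-1} mod 13^{i+2}, f′(x) = 2x + 8. Iterate:
  r_0 = 5 (mod 13)
  r_1 = 96 (mod 169)
Final: r = 96 satisfies f(r) ≡ 0 mod 13^2.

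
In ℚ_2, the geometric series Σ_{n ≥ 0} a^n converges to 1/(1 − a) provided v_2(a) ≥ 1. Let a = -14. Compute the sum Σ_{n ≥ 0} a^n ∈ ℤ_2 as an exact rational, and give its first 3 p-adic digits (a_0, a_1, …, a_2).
Σ a^n = 1/(1 − a) = 1/15;  first 3 digits = (1, 1, 1)

v_2(a) = 1 ≥ 1, so the series converges in ℤ_2 to 1/(1 − a) = 1/(1 − (-14)) = 1/15. Expand this rational in ℤ_2: compute digits iteratively via d_i = x_i mod 2, x_{i+1} = (x_i − d_i)/2. The first 3 digits are (1, 1, 1).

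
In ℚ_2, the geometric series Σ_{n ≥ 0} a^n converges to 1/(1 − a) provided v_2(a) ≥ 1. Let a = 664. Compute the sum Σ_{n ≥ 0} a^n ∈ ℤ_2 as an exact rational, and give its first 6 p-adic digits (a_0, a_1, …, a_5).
Σ a^n = 1/(1 − a) = -1/663;  first 6 digits = (1, 0, 0, 1, 1, 0)

v_2(a) = 3 ≥ 1, so the series converges in ℤ_2 to 1/(1 − a) = 1/(1 − 664) = -1/663. Expand this rational in ℤ_2: compute digits iteratively via d_i = x_i mod 2, x_{i+1} = (x_i − d_i)/2. The first 6 digits are (1, 0, 0, 1, 1, 0).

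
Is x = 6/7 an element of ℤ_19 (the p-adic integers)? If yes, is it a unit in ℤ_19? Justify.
x ∈ ℤ_19^× (unit); v_19(x) = 0

ℤ_19 = {x ∈ ℚ_19 : v_19(x) ≥ 0} and ℤ_19^× = {x ∈ ℤ_19 : v_19(x) = 0}. Here v_19(6/7) = v_19(num) − v_19(den) = 0; compare against these criteria.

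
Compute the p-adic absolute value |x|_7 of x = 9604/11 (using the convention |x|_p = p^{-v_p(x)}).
|9604/11|_7 = 1/2401

Step 1 — compute v_7(x) by factoring powers of 7 out of the numerator and denominator: v_7(9604/11) = 4. Step 2 — apply |x|_p = p^{-v_p(x)} = 7^{-4} = 1/2401.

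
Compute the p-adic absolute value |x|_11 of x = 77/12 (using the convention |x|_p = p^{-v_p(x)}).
|77/12|_11 = 1/11

Step 1 — compute v_11(x) by factoring powers of 11 out of the numerator and denominator: v_11(77/12) = 1. Step 2 — apply |x|_p = p^{-v_p(x)} = 11^{-1} = 1/11.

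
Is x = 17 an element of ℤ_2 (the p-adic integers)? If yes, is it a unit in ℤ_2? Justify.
x ∈ ℤ_2^× (unit); v_2(x) = 0

ℤ_2 = {x ∈ ℚ_2 : v_2(x) ≥ 0} and ℤ_2^× = {x ∈ ℤ_2 : v_2(x) = 0}. Here v_2(17) = v_2(num) − v_2(den) = 0; compare against these criteria.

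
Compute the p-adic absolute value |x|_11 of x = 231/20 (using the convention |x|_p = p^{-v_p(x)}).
|231/20|_11 = 1/11

Step 1 — compute v_11(x) by factoring powers of 11 out of the numerator and denominator: v_11(231/20) = 1. Step 2 — apply |x|_p = p^{-v_p(x)} = 11^{-1} = 1/11.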